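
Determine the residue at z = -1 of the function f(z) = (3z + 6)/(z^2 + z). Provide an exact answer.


Step 1: Q(z) = z^2 + z = (z + 1)(z)
Step 2: Q'(z) = 2z + 1
Step 3: Q'(-1) = -1, P(-1) = 3
Step 4: Res = P(-1)/Q'(-1) = 3/(-1) = -3

-3


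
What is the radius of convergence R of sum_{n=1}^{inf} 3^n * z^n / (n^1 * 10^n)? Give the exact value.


Step 1: General term a_n = 3^n / (n^1 * 10^n)
Step 2: By the root test, |a_n|^(1/n) = 3 / (n^(1/n) * 10) -> 3/10 as n -> infinity (since n^(1/n) -> 1)
Step 3: R = 1/lim|a_n|^(1/n) = 10/3

10/3


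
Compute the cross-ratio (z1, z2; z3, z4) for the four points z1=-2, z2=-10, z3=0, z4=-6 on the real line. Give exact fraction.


Step 1: (z1-z3)(z2-z4) = (-2) * (-4) = 8
Step 2: (z1-z4)(z2-z3) = 4 * (-10) = -40
Step 3: Cross-ratio = -8/40 = -1/5

-1/5


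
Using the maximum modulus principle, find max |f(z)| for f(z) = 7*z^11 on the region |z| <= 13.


Step 1: On |z| = 13, |f(z)| = 7 * |z|^11 = 7 * 13^11
Step 2: By maximum modulus principle, maximum is on boundary.
Step 3: Maximum = 7 * 1792160394037 = 12545122758259

12545122758259


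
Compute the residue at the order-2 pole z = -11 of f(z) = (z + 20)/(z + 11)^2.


Step 1: Pole of order 2 at z = -11
Step 2: Res = lim d/dz [(z + 11)^2 * f(z)] as z -> -11
Step 3: (z + 11)^2 * f(z) = z + 20
Step 4: d/dz[z + 20] = 1

1


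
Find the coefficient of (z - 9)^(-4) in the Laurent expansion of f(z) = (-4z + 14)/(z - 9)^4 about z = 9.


Step 1: Write the numerator in powers of (z - 9): -4z + 14 = -4(z - 9) + (-4*9 + 14) = -4(z - 9) - 22
Step 2: Divide by (z - 9)^4: f(z) = -22(z - 9)^(-4) - 4(z - 9)^(-3)
Step 3: This finite sum is the Laurent series of f about z = 9.
Step 4: Coefficient of (z - 9)^(-4) = -4*9 + 14 = -22

-22


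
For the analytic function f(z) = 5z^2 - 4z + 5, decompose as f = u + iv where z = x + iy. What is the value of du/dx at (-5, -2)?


Step 1: f(z) = 5(x+iy)^2 - 4(x+iy) + 5
Step 2: u = 5(x^2 - y^2) - 4x + 5
Step 3: u_x = 10x - 4
Step 4: At (-5, -2): u_x = -50 - 4 = -54

-54


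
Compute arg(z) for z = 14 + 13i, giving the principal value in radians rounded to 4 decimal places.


Step 1: z = 14 + 13i
Step 2: arg(z) = atan2(13, 14)
Step 3: arg(z) = 0.7484

0.7484


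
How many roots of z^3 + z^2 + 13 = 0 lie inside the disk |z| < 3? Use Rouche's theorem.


Step 1: On |z| = 3 the three terms have sizes |z^3| = 3^3 = 27, |z^2| = 3^2 = 9, |13| = 13
Step 2: The dominant term is g(z) = z^3; let h(z) = z^2 + 13 so f = g + h
Step 3: On |z| = 3: |g| = 27 and |h| <= 9 + 13 = 22
Step 4: Since 27 > 22, |h| < |g| on |z| = 3, so by Rouche f has the same number of zeros as g inside |z| < 3
Step 5: g(z) = z^3 has 3 zeros (all at the origin) inside |z| < 3. Answer = 3

3


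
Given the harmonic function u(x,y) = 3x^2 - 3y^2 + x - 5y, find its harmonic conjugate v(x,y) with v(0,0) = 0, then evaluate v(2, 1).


Step 1: v_x = -u_y = 6y + 5
Step 2: v_y = u_x = 6x + 1
Step 3: v = 6xy + 5x + y + C
Step 4: v(0,0) = 0 => C = 0
Step 5: v(2, 1) = 23

23


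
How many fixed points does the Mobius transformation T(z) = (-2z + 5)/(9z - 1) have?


Step 1: Fixed points satisfy T(z) = z
Step 2: 9z^2 + z - 5 = 0
Step 3: Discriminant = 1^2 - 4*9*(-5) = 181
Step 4: Number of fixed points = 2

2


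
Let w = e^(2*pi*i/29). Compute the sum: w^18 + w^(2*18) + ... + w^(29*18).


Step 1: The sum sum_{j=1}^{n} w^(k*j) equals n if n | k, else 0.
Step 2: Here n = 29, k = 18
Step 3: Does n divide k? 29 | 18 -> False
Step 4: Sum = 0

0


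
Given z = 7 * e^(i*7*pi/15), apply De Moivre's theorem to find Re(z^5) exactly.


Step 1: By De Moivre's theorem, z^5 = 7^5 * e^(i*5*7*pi/15) = 16807 * (cos(7*pi/3) + i*sin(7*pi/3))
Step 2: |z|^5 = 7^5 = 16807
Step 3: Reduce the angle mod 2*pi: 7*pi/3 - 2*pi = pi/3
Step 4: cos(pi/3) = 1/2
Step 5: Re(z^5) = 16807 * 1/2 = 16807/2

16807/2


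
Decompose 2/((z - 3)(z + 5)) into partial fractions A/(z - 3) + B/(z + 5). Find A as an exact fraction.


Step 1: Multiply both sides by (z - 3) and set z = 3
Step 2: A = 2 / (3 + 5)
Step 3: A = 2 / 8
Step 4: A = 1/4

1/4


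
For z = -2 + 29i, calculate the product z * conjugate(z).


Step 1: conj(z) = -2 - 29i
Step 2: z * conj(z) = (-2)^2 + 29^2
Step 3: = 4 + 841 = 845

845


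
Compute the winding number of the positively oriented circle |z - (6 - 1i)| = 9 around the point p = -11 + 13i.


Step 1: Center c = (6, -1), radius = 9
Step 2: |p - c|^2 = (-17)^2 + 14^2 = 485
Step 3: r^2 = 81
Step 4: |p-c| > r so winding number = 0

0


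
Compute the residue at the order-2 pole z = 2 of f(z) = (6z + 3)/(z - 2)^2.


Step 1: Pole of order 2 at z = 2
Step 2: Res = lim d/dz [(z - 2)^2 * f(z)] as z -> 2
Step 3: (z - 2)^2 * f(z) = 6z + 3
Step 4: d/dz[6z + 3] = 6

6


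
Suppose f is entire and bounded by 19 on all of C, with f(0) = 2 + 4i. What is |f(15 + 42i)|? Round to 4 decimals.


Step 1: By Liouville's theorem, a bounded entire function is constant.
Step 2: f(z) = f(0) = 2 + 4i for all z.
Step 3: |f(w)| = |2 + 4i| = sqrt(4 + 16)
Step 4: = 4.4721

4.4721


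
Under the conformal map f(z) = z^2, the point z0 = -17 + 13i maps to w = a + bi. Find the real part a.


Step 1: z0 = -17 + 13i
Step 2: z0^2 = (-17)^2 - 13^2 - 442i
Step 3: real part = 289 - 169 = 120

120


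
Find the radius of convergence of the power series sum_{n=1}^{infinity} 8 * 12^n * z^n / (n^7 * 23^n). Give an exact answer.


Step 1: General term a_n = 8 * 12^n / (n^7 * 23^n)
Step 2: By the root test, |a_n|^(1/n) = 8^(1/n) * 12 / (n^(7/n) * 23) -> 12/23 as n -> infinity (since 8^(1/n) -> 1 and n^(7/n) -> 1)
Step 3: R = 1/lim|a_n|^(1/n) = 23/12

23/12


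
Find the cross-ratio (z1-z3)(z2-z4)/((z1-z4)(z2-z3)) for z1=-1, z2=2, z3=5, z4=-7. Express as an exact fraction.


Step 1: (z1-z3)(z2-z4) = (-6) * 9 = -54
Step 2: (z1-z4)(z2-z3) = 6 * (-3) = -18
Step 3: Cross-ratio = 54/18 = 3

3


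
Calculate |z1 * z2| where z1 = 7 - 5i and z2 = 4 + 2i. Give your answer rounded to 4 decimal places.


Step 1: |z1| = sqrt(7^2 + (-5)^2) = sqrt(74)
Step 2: |z2| = sqrt(4^2 + 2^2) = sqrt(20)
Step 3: |z1*z2| = |z1|*|z2| = sqrt(74) * sqrt(20) = sqrt(74 * 20) = sqrt(1480)
Step 4: = 38.4708

38.4708


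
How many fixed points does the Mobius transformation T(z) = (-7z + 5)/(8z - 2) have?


Step 1: Fixed points satisfy T(z) = z
Step 2: 8z^2 + 5z - 5 = 0
Step 3: Discriminant = 5^2 - 4*8*(-5) = 185
Step 4: Number of fixed points = 2

2


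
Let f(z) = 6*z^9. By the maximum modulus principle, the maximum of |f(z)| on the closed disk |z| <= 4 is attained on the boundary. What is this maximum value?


Step 1: On |z| = 4, |f(z)| = 6 * |z|^9 = 6 * 4^9
Step 2: By maximum modulus principle, maximum is on boundary.
Step 3: Maximum = 6 * 262144 = 1572864

1572864


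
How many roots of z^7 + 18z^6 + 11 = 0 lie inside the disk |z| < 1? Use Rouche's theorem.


Step 1: On |z| = 1 the three terms have sizes |z^7| = 1^7 = 1, |18z^6| = 18*1^6 = 18, |11| = 11
Step 2: The dominant term is g(z) = 18z^6; let h(z) = z^7 + 11 so f = g + h
Step 3: On |z| = 1: |g| = 18 and |h| <= 1 + 11 = 12
Step 4: Since 18 > 12, |h| < |g| on |z| = 1, so by Rouche f has the same number of zeros as g inside |z| < 1
Step 5: g(z) = 18z^6 has 6 zeros (at the origin, multiplicity 6) inside |z| < 1. Answer = 6

6


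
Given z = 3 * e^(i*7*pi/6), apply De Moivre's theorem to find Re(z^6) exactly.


Step 1: By De Moivre's theorem, z^6 = 3^6 * e^(i*6*7*pi/6) = 729 * (cos(7*pi) + i*sin(7*pi))
Step 2: |z|^6 = 3^6 = 729
Step 3: Reduce the angle mod 2*pi: 7*pi - 6*pi = pi
Step 4: cos(pi) = -1
Step 5: Re(z^6) = 729 * (-1) = -729

-729


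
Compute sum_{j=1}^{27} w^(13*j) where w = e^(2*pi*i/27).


Step 1: The sum sum_{j=1}^{n} w^(k*j) equals n if n | k, else 0.
Step 2: Here n = 27, k = 13
Step 3: Does n divide k? 27 | 13 -> False
Step 4: Sum = 0

0


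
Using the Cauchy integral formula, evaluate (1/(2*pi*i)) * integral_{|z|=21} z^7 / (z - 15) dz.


Step 1: f(z) = z^7, a = 15 is inside |z| = 21
Step 2: By Cauchy integral formula: (1/(2pi*i)) * integral = f(a)
Step 3: f(15) = 15^7 = 170859375

170859375


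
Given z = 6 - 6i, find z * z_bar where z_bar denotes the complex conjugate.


Step 1: conj(z) = 6 + 6i
Step 2: z * conj(z) = 6^2 + (-6)^2
Step 3: = 36 + 36 = 72

72


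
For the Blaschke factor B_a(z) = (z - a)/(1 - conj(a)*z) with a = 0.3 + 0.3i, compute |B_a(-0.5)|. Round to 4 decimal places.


Step 1: Numerator z0 - a = -0.5 - (0.3 + 0.3i) = -0.8 - 0.3i
Step 2: Denominator 1 - conj(a)*z0 = 1 - (0.3 - 0.3i)*(-0.5) = 1.15 - 0.15i
Step 3: |z0 - a|^2 = (-0.8)^2 + (-0.3)^2 = 0.73; |1 - conj(a)*z0|^2 = 1.15^2 + (-0.15)^2 = 1.345
Step 4: |B_a(-0.5)| = sqrt(0.73 / 1.345) = sqrt(0.542751)
Step 5: = 0.7367

0.7367


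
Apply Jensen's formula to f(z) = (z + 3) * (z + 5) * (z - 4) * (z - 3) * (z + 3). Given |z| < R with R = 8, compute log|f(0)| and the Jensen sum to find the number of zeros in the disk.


Jensen's formula: (1/2pi)*integral log|f(Re^it)|dt = log|f(0)| + sum_{|a_k|<R} log(R/|a_k|)
Step 1: f(0) = 3 * 5 * (-4) * (-3) * 3 = 540
Step 2: log|f(0)| = log|-3| + log|-5| + log|4| + log|3| + log|-3| = 6.2916
Step 3: Zeros inside |z| < 8: -3, -5, 4, 3, -3
Step 4: Jensen sum = log(8/3) + log(8/5) + log(8/4) + log(8/3) + log(8/3) = 4.1056
Step 5: n(R) = number of terms in the Jensen sum = count of zeros inside |z| < 8 = 5

5


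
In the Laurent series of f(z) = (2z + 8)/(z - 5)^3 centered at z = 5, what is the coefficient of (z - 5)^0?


Step 1: Write the numerator in powers of (z - 5): 2z + 8 = 2(z - 5) + (2*5 + 8) = 2(z - 5) + 18
Step 2: Divide by (z - 5)^3: f(z) = 18(z - 5)^(-3) + 2(z - 5)^(-2)
Step 3: This finite sum is the Laurent series of f about z = 5.
Step 4: Only the powers -3 and -2 appear, so the coefficient of (z - 5)^0 = 0

0


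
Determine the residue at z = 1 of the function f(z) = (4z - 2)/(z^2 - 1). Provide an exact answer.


Step 1: Q(z) = z^2 - 1 = (z - 1)(z + 1)
Step 2: Q'(z) = 2z
Step 3: Q'(1) = 2, P(1) = 2
Step 4: Res = P(1)/Q'(1) = 2/2 = 1

1


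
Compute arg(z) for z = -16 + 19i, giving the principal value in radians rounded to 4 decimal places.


Step 1: z = -16 + 19i
Step 2: arg(z) = atan2(19, -16)
Step 3: arg(z) = 2.2707

2.2707


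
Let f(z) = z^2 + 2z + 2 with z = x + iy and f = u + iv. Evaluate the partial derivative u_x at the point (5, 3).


Step 1: f(z) = (x+iy)^2 + 2(x+iy) + 2
Step 2: u = (x^2 - y^2) + 2x + 2
Step 3: u_x = 2x + 2
Step 4: At (5, 3): u_x = 10 + 2 = 12

12


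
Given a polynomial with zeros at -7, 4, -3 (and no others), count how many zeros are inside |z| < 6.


Step 1: Check each root:
  z = -7: |-7| = 7 >= 6
  z = 4: |4| = 4 < 6
  z = -3: |-3| = 3 < 6
Step 2: Count = 2

2


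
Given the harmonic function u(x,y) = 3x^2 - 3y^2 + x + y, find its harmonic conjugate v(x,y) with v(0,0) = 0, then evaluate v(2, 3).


Step 1: v_x = -u_y = 6y - 1
Step 2: v_y = u_x = 6x + 1
Step 3: v = 6xy - x + y + C
Step 4: v(0,0) = 0 => C = 0
Step 5: v(2, 3) = 37

37


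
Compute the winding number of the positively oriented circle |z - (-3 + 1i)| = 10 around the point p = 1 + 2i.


Step 1: Center c = (-3, 1), radius = 10
Step 2: |p - c|^2 = 4^2 + 1^2 = 17
Step 3: r^2 = 100
Step 4: |p-c| < r so winding number = 1

1


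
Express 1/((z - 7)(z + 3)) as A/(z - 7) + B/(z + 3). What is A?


Step 1: Multiply both sides by (z - 7) and set z = 7
Step 2: A = 1 / (7 + 3)
Step 3: A = 1 / 10
Step 4: A = 1/10

1/10


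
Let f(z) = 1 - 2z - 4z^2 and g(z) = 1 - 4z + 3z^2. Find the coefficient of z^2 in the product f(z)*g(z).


Step 1: z^2 term in f*g comes from: (1)*(3z^2) + (-2z)*(-4z) + (-4z^2)*(1)
Step 2: = 3 + 8 - 4
Step 3: = 7

7


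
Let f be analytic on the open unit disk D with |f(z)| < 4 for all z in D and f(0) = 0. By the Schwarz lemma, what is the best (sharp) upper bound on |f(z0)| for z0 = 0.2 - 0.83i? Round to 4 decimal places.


Step 1: g = f/4 maps D -> D with g(0) = 0, so by the Schwarz lemma |g(z)| <= |z|, i.e. |f(z)| <= 4|z|; this is sharp (f(z) = 4z).
Step 2: |z0|^2 = 0.2^2 + (-0.83)^2 = 0.7289
Step 3: |z0| = sqrt(0.7289) = 0.853756
Step 4: Best bound = 4 * |z0| = 4 * 0.853756 = 3.415

3.415


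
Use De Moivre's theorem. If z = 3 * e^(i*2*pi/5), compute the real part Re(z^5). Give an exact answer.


Step 1: By De Moivre's theorem, z^5 = 3^5 * e^(i*5*2*pi/5) = 243 * (cos(2*pi) + i*sin(2*pi))
Step 2: |z|^5 = 3^5 = 243
Step 3: Reduce the angle mod 2*pi: 2*pi - 2*pi = 0
Step 4: cos(0) = 1
Step 5: Re(z^5) = 243 * 1 = 243

243


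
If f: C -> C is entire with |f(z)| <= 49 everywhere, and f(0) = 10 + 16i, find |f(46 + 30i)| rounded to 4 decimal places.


Step 1: By Liouville's theorem, a bounded entire function is constant.
Step 2: f(z) = f(0) = 10 + 16i for all z.
Step 3: |f(w)| = |10 + 16i| = sqrt(100 + 256)
Step 4: = 18.868

18.868


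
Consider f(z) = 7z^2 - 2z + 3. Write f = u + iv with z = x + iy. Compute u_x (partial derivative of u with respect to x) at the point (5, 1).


Step 1: f(z) = 7(x+iy)^2 - 2(x+iy) + 3
Step 2: u = 7(x^2 - y^2) - 2x + 3
Step 3: u_x = 14x - 2
Step 4: At (5, 1): u_x = 70 - 2 = 68

68


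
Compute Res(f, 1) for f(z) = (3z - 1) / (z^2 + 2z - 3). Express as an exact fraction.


Step 1: Q(z) = z^2 + 2z - 3 = (z - 1)(z + 3)
Step 2: Q'(z) = 2z + 2
Step 3: Q'(1) = 4, P(1) = 2
Step 4: Res = P(1)/Q'(1) = 2/4 = 1/2

1/2


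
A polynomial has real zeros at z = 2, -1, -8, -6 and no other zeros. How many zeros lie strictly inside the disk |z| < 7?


Step 1: Check each root:
  z = 2: |2| = 2 < 7
  z = -1: |-1| = 1 < 7
  z = -8: |-8| = 8 >= 7
  z = -6: |-6| = 6 < 7
Step 2: Count = 3

3


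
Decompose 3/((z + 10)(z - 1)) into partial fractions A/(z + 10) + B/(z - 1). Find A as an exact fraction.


Step 1: Multiply both sides by (z + 10) and set z = -10
Step 2: A = 3 / (-10 - 1)
Step 3: A = 3 / (-11)
Step 4: A = -3/11

-3/11


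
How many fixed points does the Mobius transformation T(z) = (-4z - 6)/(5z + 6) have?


Step 1: Fixed points satisfy T(z) = z
Step 2: 5z^2 + 10z + 6 = 0
Step 3: Discriminant = 10^2 - 4*5*6 = -20
Step 4: Number of fixed points = 2

2


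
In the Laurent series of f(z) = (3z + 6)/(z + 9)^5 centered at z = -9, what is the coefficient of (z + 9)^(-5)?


Step 1: Write the numerator in powers of (z + 9): 3z + 6 = 3(z + 9) + (3*(-9) + 6) = 3(z + 9) - 21
Step 2: Divide by (z + 9)^5: f(z) = -21(z + 9)^(-5) + 3(z + 9)^(-4)
Step 3: This finite sum is the Laurent series of f about z = -9.
Step 4: Coefficient of (z + 9)^(-5) = 3*(-9) + 6 = -21

-21


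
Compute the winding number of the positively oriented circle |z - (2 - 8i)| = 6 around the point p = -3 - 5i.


Step 1: Center c = (2, -8), radius = 6
Step 2: |p - c|^2 = (-5)^2 + 3^2 = 34
Step 3: r^2 = 36
Step 4: |p-c| < r so winding number = 1

1


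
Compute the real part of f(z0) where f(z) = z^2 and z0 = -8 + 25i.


Step 1: z0 = -8 + 25i
Step 2: z0^2 = (-8)^2 - 25^2 - 400i
Step 3: real part = 64 - 625 = -561

-561


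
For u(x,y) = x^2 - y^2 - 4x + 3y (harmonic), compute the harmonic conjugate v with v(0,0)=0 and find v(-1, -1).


Step 1: v_x = -u_y = 2y - 3
Step 2: v_y = u_x = 2x - 4
Step 3: v = 2xy - 3x - 4y + C
Step 4: v(0,0) = 0 => C = 0
Step 5: v(-1, -1) = 9

9


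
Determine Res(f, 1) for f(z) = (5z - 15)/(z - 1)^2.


Step 1: Pole of order 2 at z = 1
Step 2: Res = lim d/dz [(z - 1)^2 * f(z)] as z -> 1
Step 3: (z - 1)^2 * f(z) = 5z - 15
Step 4: d/dz[5z - 15] = 5

5


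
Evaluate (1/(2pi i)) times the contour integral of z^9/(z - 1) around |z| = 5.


Step 1: f(z) = z^9, a = 1 is inside |z| = 5
Step 2: By Cauchy integral formula: (1/(2pi*i)) * integral = f(a)
Step 3: f(1) = 1^9 = 1

1


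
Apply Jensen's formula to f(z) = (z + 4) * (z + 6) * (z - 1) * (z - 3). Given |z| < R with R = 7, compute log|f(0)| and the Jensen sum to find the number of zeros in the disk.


Jensen's formula: (1/2pi)*integral log|f(Re^it)|dt = log|f(0)| + sum_{|a_k|<R} log(R/|a_k|)
Step 1: f(0) = 4 * 6 * (-1) * (-3) = 72
Step 2: log|f(0)| = log|-4| + log|-6| + log|1| + log|3| = 4.2767
Step 3: Zeros inside |z| < 7: -4, -6, 1, 3
Step 4: Jensen sum = log(7/4) + log(7/6) + log(7/1) + log(7/3) = 3.507
Step 5: n(R) = number of terms in the Jensen sum = count of zeros inside |z| < 7 = 4

4


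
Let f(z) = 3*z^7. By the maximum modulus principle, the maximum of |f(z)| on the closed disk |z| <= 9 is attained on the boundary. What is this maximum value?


Step 1: On |z| = 9, |f(z)| = 3 * |z|^7 = 3 * 9^7
Step 2: By maximum modulus principle, maximum is on boundary.
Step 3: Maximum = 3 * 4782969 = 14348907

14348907


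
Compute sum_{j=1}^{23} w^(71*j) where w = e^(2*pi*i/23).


Step 1: The sum sum_{j=1}^{n} w^(k*j) equals n if n | k, else 0.
Step 2: Here n = 23, k = 71
Step 3: Does n divide k? 23 | 71 -> False
Step 4: Sum = 0

0


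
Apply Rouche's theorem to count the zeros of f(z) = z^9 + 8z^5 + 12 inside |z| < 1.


Step 1: On |z| = 1 the three terms have sizes |z^9| = 1^9 = 1, |8z^5| = 8*1^5 = 8, |12| = 12
Step 2: The dominant term is g(z) = 12; let h(z) = z^9 + 8z^5 so f = g + h
Step 3: On |z| = 1: |g| = 12 and |h| <= 1 + 8 = 9
Step 4: Since 12 > 9, |h| < |g| on |z| = 1, so by Rouche f has the same number of zeros as g inside |z| < 1
Step 5: g(z) = 12 is a nonzero constant with no zeros inside |z| < 1. Answer = 0

0


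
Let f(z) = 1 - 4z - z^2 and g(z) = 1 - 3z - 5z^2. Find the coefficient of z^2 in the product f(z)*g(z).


Step 1: z^2 term in f*g comes from: (1)*(-5z^2) + (-4z)*(-3z) + (-z^2)*(1)
Step 2: = -5 + 12 - 1
Step 3: = 6

6


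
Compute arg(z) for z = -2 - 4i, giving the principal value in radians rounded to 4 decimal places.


Step 1: z = -2 - 4i
Step 2: arg(z) = atan2(-4, -2)
Step 3: arg(z) = -2.0344

-2.0344


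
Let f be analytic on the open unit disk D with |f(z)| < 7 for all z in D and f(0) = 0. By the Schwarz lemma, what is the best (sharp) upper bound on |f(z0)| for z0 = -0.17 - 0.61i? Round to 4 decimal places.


Step 1: g = f/7 maps D -> D with g(0) = 0, so by the Schwarz lemma |g(z)| <= |z|, i.e. |f(z)| <= 7|z|; this is sharp (f(z) = 7z).
Step 2: |z0|^2 = (-0.17)^2 + (-0.61)^2 = 0.401
Step 3: |z0| = sqrt(0.401) = 0.633246
Step 4: Best bound = 7 * |z0| = 7 * 0.633246 = 4.4327

4.4327


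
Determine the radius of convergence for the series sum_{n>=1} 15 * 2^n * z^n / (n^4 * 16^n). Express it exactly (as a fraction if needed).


Step 1: General term a_n = 15 * 2^n / (n^4 * 16^n)
Step 2: By the root test, |a_n|^(1/n) = 15^(1/n) * 2 / (n^(4/n) * 16) -> 2/16 as n -> infinity (since 15^(1/n) -> 1 and n^(4/n) -> 1)
Step 3: R = 1/lim|a_n|^(1/n) = 16/2 = 8

8


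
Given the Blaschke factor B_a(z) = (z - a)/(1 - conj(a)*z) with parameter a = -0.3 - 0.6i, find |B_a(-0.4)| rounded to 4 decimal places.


Step 1: Numerator z0 - a = -0.4 - (-0.3 - 0.6i) = -0.1 + 0.6i
Step 2: Denominator 1 - conj(a)*z0 = 1 - (-0.3 + 0.6i)*(-0.4) = 0.88 + 0.24i
Step 3: |z0 - a|^2 = (-0.1)^2 + 0.6^2 = 0.37; |1 - conj(a)*z0|^2 = 0.88^2 + 0.24^2 = 0.832
Step 4: |B_a(-0.4)| = sqrt(0.37 / 0.832) = sqrt(0.444712)
Step 5: = 0.6669

0.6669


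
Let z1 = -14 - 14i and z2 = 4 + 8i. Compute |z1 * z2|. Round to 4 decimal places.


Step 1: |z1| = sqrt((-14)^2 + (-14)^2) = sqrt(392)
Step 2: |z2| = sqrt(4^2 + 8^2) = sqrt(80)
Step 3: |z1*z2| = |z1|*|z2| = sqrt(392) * sqrt(80) = sqrt(392 * 80) = sqrt(31360)
Step 4: = 177.0875

177.0875


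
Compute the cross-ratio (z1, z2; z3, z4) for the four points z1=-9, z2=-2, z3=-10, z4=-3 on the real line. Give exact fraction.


Step 1: (z1-z3)(z2-z4) = 1 * 1 = 1
Step 2: (z1-z4)(z2-z3) = (-6) * 8 = -48
Step 3: Cross-ratio = -1/48 = -1/48

-1/48


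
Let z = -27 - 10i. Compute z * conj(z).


Step 1: conj(z) = -27 + 10i
Step 2: z * conj(z) = (-27)^2 + (-10)^2
Step 3: = 729 + 100 = 829

829


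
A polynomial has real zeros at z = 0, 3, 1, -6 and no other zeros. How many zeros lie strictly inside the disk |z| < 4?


Step 1: Check each root:
  z = 0: |0| = 0 < 4
  z = 3: |3| = 3 < 4
  z = 1: |1| = 1 < 4
  z = -6: |-6| = 6 >= 4
Step 2: Count = 3

3


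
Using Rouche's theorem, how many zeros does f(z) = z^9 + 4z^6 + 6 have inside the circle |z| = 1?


Step 1: On |z| = 1 the three terms have sizes |z^9| = 1^9 = 1, |4z^6| = 4*1^6 = 4, |6| = 6
Step 2: The dominant term is g(z) = 6; let h(z) = z^9 + 4z^6 so f = g + h
Step 3: On |z| = 1: |g| = 6 and |h| <= 1 + 4 = 5
Step 4: Since 6 > 5, |h| < |g| on |z| = 1, so by Rouche f has the same number of zeros as g inside |z| < 1
Step 5: g(z) = 6 is a nonzero constant with no zeros inside |z| < 1. Answer = 0

0


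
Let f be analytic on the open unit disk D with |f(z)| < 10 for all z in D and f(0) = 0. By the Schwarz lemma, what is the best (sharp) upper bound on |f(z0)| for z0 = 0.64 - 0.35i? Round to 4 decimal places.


Step 1: g = f/10 maps D -> D with g(0) = 0, so by the Schwarz lemma |g(z)| <= |z|, i.e. |f(z)| <= 10|z|; this is sharp (f(z) = 10z).
Step 2: |z0|^2 = 0.64^2 + (-0.35)^2 = 0.5321
Step 3: |z0| = sqrt(0.5321) = 0.729452
Step 4: Best bound = 10 * |z0| = 10 * 0.729452 = 7.2945

7.2945


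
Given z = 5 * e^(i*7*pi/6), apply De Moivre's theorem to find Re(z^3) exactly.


Step 1: By De Moivre's theorem, z^3 = 5^3 * e^(i*3*7*pi/6) = 125 * (cos(7*pi/2) + i*sin(7*pi/2))
Step 2: |z|^3 = 5^3 = 125
Step 3: Reduce the angle mod 2*pi: 7*pi/2 - 2*pi = 3*pi/2
Step 4: cos(3*pi/2) = 0
Step 5: Re(z^3) = 125 * 0 = 0

0


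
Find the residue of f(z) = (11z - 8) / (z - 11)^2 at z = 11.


Step 1: Pole of order 2 at z = 11
Step 2: Res = lim d/dz [(z - 11)^2 * f(z)] as z -> 11
Step 3: (z - 11)^2 * f(z) = 11z - 8
Step 4: d/dz[11z - 8] = 11

11


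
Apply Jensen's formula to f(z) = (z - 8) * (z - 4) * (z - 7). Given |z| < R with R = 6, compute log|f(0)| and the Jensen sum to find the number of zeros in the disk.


Jensen's formula: (1/2pi)*integral log|f(Re^it)|dt = log|f(0)| + sum_{|a_k|<R} log(R/|a_k|)
Step 1: f(0) = (-8) * (-4) * (-7) = -224
Step 2: log|f(0)| = log|8| + log|4| + log|7| = 5.4116
Step 3: Zeros inside |z| < 6: 4
Step 4: Jensen sum = log(6/4) = 0.4055
Step 5: n(R) = number of terms in the Jensen sum = count of zeros inside |z| < 6 = 1

1


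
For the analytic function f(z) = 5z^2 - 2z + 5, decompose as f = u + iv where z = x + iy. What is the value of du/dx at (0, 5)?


Step 1: f(z) = 5(x+iy)^2 - 2(x+iy) + 5
Step 2: u = 5(x^2 - y^2) - 2x + 5
Step 3: u_x = 10x - 2
Step 4: At (0, 5): u_x = 0 - 2 = -2

-2


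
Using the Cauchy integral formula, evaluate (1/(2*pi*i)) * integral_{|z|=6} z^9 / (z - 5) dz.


Step 1: f(z) = z^9, a = 5 is inside |z| = 6
Step 2: By Cauchy integral formula: (1/(2pi*i)) * integral = f(a)
Step 3: f(5) = 5^9 = 1953125

1953125


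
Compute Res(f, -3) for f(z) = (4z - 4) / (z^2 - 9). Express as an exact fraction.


Step 1: Q(z) = z^2 - 9 = (z + 3)(z - 3)
Step 2: Q'(z) = 2z
Step 3: Q'(-3) = -6, P(-3) = -16
Step 4: Res = P(-3)/Q'(-3) = -16/(-6) = 8/3

8/3


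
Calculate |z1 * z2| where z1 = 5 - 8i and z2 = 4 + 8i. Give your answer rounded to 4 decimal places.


Step 1: |z1| = sqrt(5^2 + (-8)^2) = sqrt(89)
Step 2: |z2| = sqrt(4^2 + 8^2) = sqrt(80)
Step 3: |z1*z2| = |z1|*|z2| = sqrt(89) * sqrt(80) = sqrt(89 * 80) = sqrt(7120)
Step 4: = 84.3801

84.3801


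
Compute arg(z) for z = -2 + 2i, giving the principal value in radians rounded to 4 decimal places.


Step 1: z = -2 + 2i
Step 2: arg(z) = atan2(2, -2)
Step 3: arg(z) = 2.3562

2.3562


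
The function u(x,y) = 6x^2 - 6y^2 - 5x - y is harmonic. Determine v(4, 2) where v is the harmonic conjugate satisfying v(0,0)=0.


Step 1: v_x = -u_y = 12y + 1
Step 2: v_y = u_x = 12x - 5
Step 3: v = 12xy + x - 5y + C
Step 4: v(0,0) = 0 => C = 0
Step 5: v(4, 2) = 90

90


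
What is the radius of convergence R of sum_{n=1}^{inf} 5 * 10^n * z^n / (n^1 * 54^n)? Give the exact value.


Step 1: General term a_n = 5 * 10^n / (n^1 * 54^n)
Step 2: By the root test, |a_n|^(1/n) = 5^(1/n) * 10 / (n^(1/n) * 54) -> 10/54 as n -> infinity (since 5^(1/n) -> 1 and n^(1/n) -> 1)
Step 3: R = 1/lim|a_n|^(1/n) = 54/10 = 27/5

27/5


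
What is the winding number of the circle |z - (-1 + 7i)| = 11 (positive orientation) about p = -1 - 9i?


Step 1: Center c = (-1, 7), radius = 11
Step 2: |p - c|^2 = 0^2 + (-16)^2 = 256
Step 3: r^2 = 121
Step 4: |p-c| > r so winding number = 0

0


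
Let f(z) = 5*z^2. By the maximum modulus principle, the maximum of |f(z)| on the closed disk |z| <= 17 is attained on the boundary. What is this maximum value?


Step 1: On |z| = 17, |f(z)| = 5 * |z|^2 = 5 * 17^2
Step 2: By maximum modulus principle, maximum is on boundary.
Step 3: Maximum = 5 * 289 = 1445

1445


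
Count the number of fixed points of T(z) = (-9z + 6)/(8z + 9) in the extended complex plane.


Step 1: Fixed points satisfy T(z) = z
Step 2: 8z^2 + 18z - 6 = 0
Step 3: Discriminant = 18^2 - 4*8*(-6) = 516
Step 4: Number of fixed points = 2

2


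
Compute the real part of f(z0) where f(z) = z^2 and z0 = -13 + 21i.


Step 1: z0 = -13 + 21i
Step 2: z0^2 = (-13)^2 - 21^2 - 546i
Step 3: real part = 169 - 441 = -272

-272


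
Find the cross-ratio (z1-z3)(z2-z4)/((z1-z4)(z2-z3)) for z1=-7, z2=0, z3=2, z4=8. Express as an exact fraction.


Step 1: (z1-z3)(z2-z4) = (-9) * (-8) = 72
Step 2: (z1-z4)(z2-z3) = (-15) * (-2) = 30
Step 3: Cross-ratio = 72/30 = 12/5

12/5


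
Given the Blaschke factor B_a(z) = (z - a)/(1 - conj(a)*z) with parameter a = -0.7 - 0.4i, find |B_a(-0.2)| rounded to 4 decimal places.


Step 1: Numerator z0 - a = -0.2 - (-0.7 - 0.4i) = 0.5 + 0.4i
Step 2: Denominator 1 - conj(a)*z0 = 1 - (-0.7 + 0.4i)*(-0.2) = 0.86 + 0.08i
Step 3: |z0 - a|^2 = 0.5^2 + 0.4^2 = 0.41; |1 - conj(a)*z0|^2 = 0.86^2 + 0.08^2 = 0.746
Step 4: |B_a(-0.2)| = sqrt(0.41 / 0.746) = sqrt(0.549598)
Step 5: = 0.7413

0.7413


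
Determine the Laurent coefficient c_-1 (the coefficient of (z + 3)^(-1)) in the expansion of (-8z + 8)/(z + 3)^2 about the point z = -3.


Step 1: Write the numerator in powers of (z + 3): -8z + 8 = -8(z + 3) + (-8*(-3) + 8) = -8(z + 3) + 32
Step 2: Divide by (z + 3)^2: f(z) = 32(z + 3)^(-2) - 8(z + 3)^(-1)
Step 3: This finite sum is the Laurent series of f about z = -3.
Step 4: Coefficient of (z + 3)^(-1) = coefficient of (z + 3) in the re-centred numerator = -8

-8


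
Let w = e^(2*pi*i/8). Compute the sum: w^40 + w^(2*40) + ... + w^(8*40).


Step 1: The sum sum_{j=1}^{n} w^(k*j) equals n if n | k, else 0.
Step 2: Here n = 8, k = 40
Step 3: Does n divide k? 8 | 40 -> True
Step 4: Sum = 8

8


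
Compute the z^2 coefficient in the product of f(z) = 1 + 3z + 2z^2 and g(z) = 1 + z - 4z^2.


Step 1: z^2 term in f*g comes from: (1)*(-4z^2) + (3z)*(z) + (2z^2)*(1)
Step 2: = -4 + 3 + 2
Step 3: = 1

1


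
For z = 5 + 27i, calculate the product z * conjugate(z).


Step 1: conj(z) = 5 - 27i
Step 2: z * conj(z) = 5^2 + 27^2
Step 3: = 25 + 729 = 754

754


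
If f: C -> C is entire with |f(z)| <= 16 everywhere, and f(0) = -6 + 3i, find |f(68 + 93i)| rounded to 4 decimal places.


Step 1: By Liouville's theorem, a bounded entire function is constant.
Step 2: f(z) = f(0) = -6 + 3i for all z.
Step 3: |f(w)| = |-6 + 3i| = sqrt(36 + 9)
Step 4: = 6.7082

6.7082


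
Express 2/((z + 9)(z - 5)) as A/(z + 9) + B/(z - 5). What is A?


Step 1: Multiply both sides by (z + 9) and set z = -9
Step 2: A = 2 / (-9 - 5)
Step 3: A = 2 / (-14)
Step 4: A = -1/7

-1/7


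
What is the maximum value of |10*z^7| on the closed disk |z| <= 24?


Step 1: On |z| = 24, |f(z)| = 10 * |z|^7 = 10 * 24^7
Step 2: By maximum modulus principle, maximum is on boundary.
Step 3: Maximum = 10 * 4586471424 = 45864714240

45864714240


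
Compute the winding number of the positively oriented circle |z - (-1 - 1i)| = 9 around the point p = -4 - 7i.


Step 1: Center c = (-1, -1), radius = 9
Step 2: |p - c|^2 = (-3)^2 + (-6)^2 = 45
Step 3: r^2 = 81
Step 4: |p-c| < r so winding number = 1

1


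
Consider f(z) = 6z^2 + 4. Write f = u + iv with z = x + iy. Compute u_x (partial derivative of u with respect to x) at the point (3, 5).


Step 1: f(z) = 6(x+iy)^2 + 4
Step 2: u = 6(x^2 - y^2) + 4
Step 3: u_x = 12x + 0
Step 4: At (3, 5): u_x = 36 + 0 = 36

36


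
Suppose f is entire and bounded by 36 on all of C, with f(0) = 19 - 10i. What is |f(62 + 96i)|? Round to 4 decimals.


Step 1: By Liouville's theorem, a bounded entire function is constant.
Step 2: f(z) = f(0) = 19 - 10i for all z.
Step 3: |f(w)| = |19 - 10i| = sqrt(361 + 100)
Step 4: = 21.4709

21.4709


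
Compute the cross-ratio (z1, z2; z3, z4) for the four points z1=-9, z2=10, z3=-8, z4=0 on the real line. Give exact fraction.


Step 1: (z1-z3)(z2-z4) = (-1) * 10 = -10
Step 2: (z1-z4)(z2-z3) = (-9) * 18 = -162
Step 3: Cross-ratio = 10/162 = 5/81

5/81


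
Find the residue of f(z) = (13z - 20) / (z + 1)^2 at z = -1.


Step 1: Pole of order 2 at z = -1
Step 2: Res = lim d/dz [(z + 1)^2 * f(z)] as z -> -1
Step 3: (z + 1)^2 * f(z) = 13z - 20
Step 4: d/dz[13z - 20] = 13

13


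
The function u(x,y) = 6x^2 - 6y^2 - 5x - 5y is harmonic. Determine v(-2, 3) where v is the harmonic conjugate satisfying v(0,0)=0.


Step 1: v_x = -u_y = 12y + 5
Step 2: v_y = u_x = 12x - 5
Step 3: v = 12xy + 5x - 5y + C
Step 4: v(0,0) = 0 => C = 0
Step 5: v(-2, 3) = -97

-97


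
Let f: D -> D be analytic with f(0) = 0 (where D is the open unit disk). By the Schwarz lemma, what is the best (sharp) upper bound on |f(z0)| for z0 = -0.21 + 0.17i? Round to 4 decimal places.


Step 1: Schwarz lemma: if f: D -> D is analytic with f(0) = 0, then |f(z)| <= |z| for all z in D, and this is sharp (f(z) = z).
Step 2: |z0|^2 = (-0.21)^2 + 0.17^2 = 0.073
Step 3: |z0| = sqrt(0.073) = 0.270185
Step 4: Best bound = |z0| = 0.2702

0.2702


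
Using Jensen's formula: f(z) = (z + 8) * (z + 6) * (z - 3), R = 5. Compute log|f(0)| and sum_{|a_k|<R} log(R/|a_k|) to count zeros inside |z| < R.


Jensen's formula: (1/2pi)*integral log|f(Re^it)|dt = log|f(0)| + sum_{|a_k|<R} log(R/|a_k|)
Step 1: f(0) = 8 * 6 * (-3) = -144
Step 2: log|f(0)| = log|-8| + log|-6| + log|3| = 4.9698
Step 3: Zeros inside |z| < 5: 3
Step 4: Jensen sum = log(5/3) = 0.5108
Step 5: n(R) = number of terms in the Jensen sum = count of zeros inside |z| < 5 = 1

1


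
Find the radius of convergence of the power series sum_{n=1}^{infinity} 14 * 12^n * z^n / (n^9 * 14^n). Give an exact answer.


Step 1: General term a_n = 14 * 12^n / (n^9 * 14^n)
Step 2: By the root test, |a_n|^(1/n) = 14^(1/n) * 12 / (n^(9/n) * 14) -> 12/14 as n -> infinity (since 14^(1/n) -> 1 and n^(9/n) -> 1)
Step 3: R = 1/lim|a_n|^(1/n) = 14/12 = 7/6

7/6


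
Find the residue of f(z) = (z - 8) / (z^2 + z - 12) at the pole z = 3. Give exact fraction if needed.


Step 1: Q(z) = z^2 + z - 12 = (z - 3)(z + 4)
Step 2: Q'(z) = 2z + 1
Step 3: Q'(3) = 7, P(3) = -5
Step 4: Res = P(3)/Q'(3) = -5/7 = -5/7

-5/7


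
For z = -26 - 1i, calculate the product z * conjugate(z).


Step 1: conj(z) = -26 + 1i
Step 2: z * conj(z) = (-26)^2 + (-1)^2
Step 3: = 676 + 1 = 677

677


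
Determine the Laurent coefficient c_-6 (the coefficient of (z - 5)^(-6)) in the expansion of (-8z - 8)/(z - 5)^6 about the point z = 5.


Step 1: Write the numerator in powers of (z - 5): -8z - 8 = -8(z - 5) + (-8*5 - 8) = -8(z - 5) - 48
Step 2: Divide by (z - 5)^6: f(z) = -48(z - 5)^(-6) - 8(z - 5)^(-5)
Step 3: This finite sum is the Laurent series of f about z = 5.
Step 4: Coefficient of (z - 5)^(-6) = -8*5 - 8 = -48

-48


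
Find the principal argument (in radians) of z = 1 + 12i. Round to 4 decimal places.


Step 1: z = 1 + 12i
Step 2: arg(z) = atan2(12, 1)
Step 3: arg(z) = 1.4877

1.4877


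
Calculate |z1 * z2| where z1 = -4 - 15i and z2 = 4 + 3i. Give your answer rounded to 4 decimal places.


Step 1: |z1| = sqrt((-4)^2 + (-15)^2) = sqrt(241)
Step 2: |z2| = sqrt(4^2 + 3^2) = sqrt(25)
Step 3: |z1*z2| = |z1|*|z2| = sqrt(241) * sqrt(25) = sqrt(241 * 25) = sqrt(6025)
Step 4: = 77.6209

77.6209


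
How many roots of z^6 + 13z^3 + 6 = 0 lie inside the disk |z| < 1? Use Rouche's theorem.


Step 1: On |z| = 1 the three terms have sizes |z^6| = 1^6 = 1, |13z^3| = 13*1^3 = 13, |6| = 6
Step 2: The dominant term is g(z) = 13z^3; let h(z) = z^6 + 6 so f = g + h
Step 3: On |z| = 1: |g| = 13 and |h| <= 1 + 6 = 7
Step 4: Since 13 > 7, |h| < |g| on |z| = 1, so by Rouche f has the same number of zeros as g inside |z| < 1
Step 5: g(z) = 13z^3 has 3 zeros (at the origin, multiplicity 3) inside |z| < 1. Answer = 3

3


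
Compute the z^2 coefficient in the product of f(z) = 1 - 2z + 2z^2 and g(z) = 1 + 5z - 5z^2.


Step 1: z^2 term in f*g comes from: (1)*(-5z^2) + (-2z)*(5z) + (2z^2)*(1)
Step 2: = -5 - 10 + 2
Step 3: = -13

-13


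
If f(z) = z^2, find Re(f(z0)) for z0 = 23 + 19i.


Step 1: z0 = 23 + 19i
Step 2: z0^2 = 23^2 - 19^2 + 874i
Step 3: real part = 529 - 361 = 168

168


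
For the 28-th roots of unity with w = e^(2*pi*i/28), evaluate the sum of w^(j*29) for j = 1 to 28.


Step 1: The sum sum_{j=1}^{n} w^(k*j) equals n if n | k, else 0.
Step 2: Here n = 28, k = 29
Step 3: Does n divide k? 28 | 29 -> False
Step 4: Sum = 0

0


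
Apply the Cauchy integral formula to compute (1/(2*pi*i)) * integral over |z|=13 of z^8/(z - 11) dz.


Step 1: f(z) = z^8, a = 11 is inside |z| = 13
Step 2: By Cauchy integral formula: (1/(2pi*i)) * integral = f(a)
Step 3: f(11) = 11^8 = 214358881

214358881


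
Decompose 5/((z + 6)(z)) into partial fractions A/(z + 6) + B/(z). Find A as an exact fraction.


Step 1: Multiply both sides by (z + 6) and set z = -6
Step 2: A = 5 / (-6 - 0)
Step 3: A = 5 / (-6)
Step 4: A = -5/6

-5/6


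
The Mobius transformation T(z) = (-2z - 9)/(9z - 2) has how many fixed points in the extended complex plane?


Step 1: Fixed points satisfy T(z) = z
Step 2: 9z^2 + 9 = 0
Step 3: Discriminant = 0^2 - 4*9*9 = -324
Step 4: Number of fixed points = 2

2


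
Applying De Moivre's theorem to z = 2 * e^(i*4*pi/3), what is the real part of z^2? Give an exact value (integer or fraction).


Step 1: By De Moivre's theorem, z^2 = 2^2 * e^(i*2*4*pi/3) = 4 * (cos(8*pi/3) + i*sin(8*pi/3))
Step 2: |z|^2 = 2^2 = 4
Step 3: Reduce the angle mod 2*pi: 8*pi/3 - 2*pi = 2*pi/3
Step 4: cos(2*pi/3) = -1/2
Step 5: Re(z^2) = 4 * (-1/2) = -2

-2


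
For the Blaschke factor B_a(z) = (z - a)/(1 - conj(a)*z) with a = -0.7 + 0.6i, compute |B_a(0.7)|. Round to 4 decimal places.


Step 1: Numerator z0 - a = 0.7 - (-0.7 + 0.6i) = 1.4 - 0.6i
Step 2: Denominator 1 - conj(a)*z0 = 1 - (-0.7 - 0.6i)*0.7 = 1.49 + 0.42i
Step 3: |z0 - a|^2 = 1.4^2 + (-0.6)^2 = 2.32; |1 - conj(a)*z0|^2 = 1.49^2 + 0.42^2 = 2.3965
Step 4: |B_a(0.7)| = sqrt(2.32 / 2.3965) = sqrt(0.968078)
Step 5: = 0.9839

0.9839


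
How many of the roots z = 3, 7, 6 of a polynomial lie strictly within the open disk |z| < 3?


Step 1: Check each root:
  z = 3: |3| = 3 >= 3
  z = 7: |7| = 7 >= 3
  z = 6: |6| = 6 >= 3
Step 2: Count = 0

0


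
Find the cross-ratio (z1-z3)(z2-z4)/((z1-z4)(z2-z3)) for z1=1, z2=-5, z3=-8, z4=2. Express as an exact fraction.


Step 1: (z1-z3)(z2-z4) = 9 * (-7) = -63
Step 2: (z1-z4)(z2-z3) = (-1) * 3 = -3
Step 3: Cross-ratio = 63/3 = 21

21


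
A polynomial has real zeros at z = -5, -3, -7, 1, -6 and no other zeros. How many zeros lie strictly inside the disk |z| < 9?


Step 1: Check each root:
  z = -5: |-5| = 5 < 9
  z = -3: |-3| = 3 < 9
  z = -7: |-7| = 7 < 9
  z = 1: |1| = 1 < 9
  z = -6: |-6| = 6 < 9
Step 2: Count = 5

5


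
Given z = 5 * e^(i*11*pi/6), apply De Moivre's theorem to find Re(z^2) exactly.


Step 1: By De Moivre's theorem, z^2 = 5^2 * e^(i*2*11*pi/6) = 25 * (cos(11*pi/3) + i*sin(11*pi/3))
Step 2: |z|^2 = 5^2 = 25
Step 3: Reduce the angle mod 2*pi: 11*pi/3 - 2*pi = 5*pi/3
Step 4: cos(5*pi/3) = 1/2
Step 5: Re(z^2) = 25 * 1/2 = 25/2

25/2


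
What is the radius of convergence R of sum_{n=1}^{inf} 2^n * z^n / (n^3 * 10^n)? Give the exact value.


Step 1: General term a_n = 2^n / (n^3 * 10^n)
Step 2: By the root test, |a_n|^(1/n) = 2 / (n^(3/n) * 10) -> 2/10 as n -> infinity (since n^(3/n) -> 1)
Step 3: R = 1/lim|a_n|^(1/n) = 10/2 = 5

5


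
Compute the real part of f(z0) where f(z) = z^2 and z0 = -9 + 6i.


Step 1: z0 = -9 + 6i
Step 2: z0^2 = (-9)^2 - 6^2 - 108i
Step 3: real part = 81 - 36 = 45

45


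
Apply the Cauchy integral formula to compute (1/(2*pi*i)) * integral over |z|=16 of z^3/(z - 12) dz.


Step 1: f(z) = z^3, a = 12 is inside |z| = 16
Step 2: By Cauchy integral formula: (1/(2pi*i)) * integral = f(a)
Step 3: f(12) = 12^3 = 1728

1728


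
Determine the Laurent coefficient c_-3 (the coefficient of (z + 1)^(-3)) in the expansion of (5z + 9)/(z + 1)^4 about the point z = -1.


Step 1: Write the numerator in powers of (z + 1): 5z + 9 = 5(z + 1) + (5*(-1) + 9) = 5(z + 1) + 4
Step 2: Divide by (z + 1)^4: f(z) = 4(z + 1)^(-4) + 5(z + 1)^(-3)
Step 3: This finite sum is the Laurent series of f about z = -1.
Step 4: Coefficient of (z + 1)^(-3) = coefficient of (z + 1) in the re-centred numerator = 5

5


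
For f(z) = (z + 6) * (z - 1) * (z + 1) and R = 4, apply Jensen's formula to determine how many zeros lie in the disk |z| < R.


Jensen's formula: (1/2pi)*integral log|f(Re^it)|dt = log|f(0)| + sum_{|a_k|<R} log(R/|a_k|)
Step 1: f(0) = 6 * (-1) * 1 = -6
Step 2: log|f(0)| = log|-6| + log|1| + log|-1| = 1.7918
Step 3: Zeros inside |z| < 4: 1, -1
Step 4: Jensen sum = log(4/1) + log(4/1) = 2.7726
Step 5: n(R) = number of terms in the Jensen sum = count of zeros inside |z| < 4 = 2

2


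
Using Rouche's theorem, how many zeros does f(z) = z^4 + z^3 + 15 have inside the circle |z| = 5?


Step 1: On |z| = 5 the three terms have sizes |z^4| = 5^4 = 625, |z^3| = 5^3 = 125, |15| = 15
Step 2: The dominant term is g(z) = z^4; let h(z) = z^3 + 15 so f = g + h
Step 3: On |z| = 5: |g| = 625 and |h| <= 125 + 15 = 140
Step 4: Since 625 > 140, |h| < |g| on |z| = 5, so by Rouche f has the same number of zeros as g inside |z| < 5
Step 5: g(z) = z^4 has 4 zeros (all at the origin) inside |z| < 5. Answer = 4

4


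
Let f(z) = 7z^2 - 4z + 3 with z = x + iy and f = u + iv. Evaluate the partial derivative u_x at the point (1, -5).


Step 1: f(z) = 7(x+iy)^2 - 4(x+iy) + 3
Step 2: u = 7(x^2 - y^2) - 4x + 3
Step 3: u_x = 14x - 4
Step 4: At (1, -5): u_x = 14 - 4 = 10

10


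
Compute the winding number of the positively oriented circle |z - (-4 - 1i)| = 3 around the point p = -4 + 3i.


Step 1: Center c = (-4, -1), radius = 3
Step 2: |p - c|^2 = 0^2 + 4^2 = 16
Step 3: r^2 = 9
Step 4: |p-c| > r so winding number = 0

0


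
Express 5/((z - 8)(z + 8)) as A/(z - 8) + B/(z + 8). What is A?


Step 1: Multiply both sides by (z - 8) and set z = 8
Step 2: A = 5 / (8 + 8)
Step 3: A = 5 / 16
Step 4: A = 5/16

5/16


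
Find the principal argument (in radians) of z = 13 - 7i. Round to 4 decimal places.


Step 1: z = 13 - 7i
Step 2: arg(z) = atan2(-7, 13)
Step 3: arg(z) = -0.4939

-0.4939


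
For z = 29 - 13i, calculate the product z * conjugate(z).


Step 1: conj(z) = 29 + 13i
Step 2: z * conj(z) = 29^2 + (-13)^2
Step 3: = 841 + 169 = 1010

1010


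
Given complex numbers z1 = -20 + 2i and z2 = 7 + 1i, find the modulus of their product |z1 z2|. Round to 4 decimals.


Step 1: |z1| = sqrt((-20)^2 + 2^2) = sqrt(404)
Step 2: |z2| = sqrt(7^2 + 1^2) = sqrt(50)
Step 3: |z1*z2| = |z1|*|z2| = sqrt(404) * sqrt(50) = sqrt(404 * 50) = sqrt(20200)
Step 4: = 142.1267

142.1267


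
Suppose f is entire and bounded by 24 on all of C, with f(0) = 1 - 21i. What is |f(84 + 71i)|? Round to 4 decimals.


Step 1: By Liouville's theorem, a bounded entire function is constant.
Step 2: f(z) = f(0) = 1 - 21i for all z.
Step 3: |f(w)| = |1 - 21i| = sqrt(1 + 441)
Step 4: = 21.0238

21.0238


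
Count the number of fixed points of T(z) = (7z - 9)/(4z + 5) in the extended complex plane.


Step 1: Fixed points satisfy T(z) = z
Step 2: 4z^2 - 2z + 9 = 0
Step 3: Discriminant = (-2)^2 - 4*4*9 = -140
Step 4: Number of fixed points = 2

2
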